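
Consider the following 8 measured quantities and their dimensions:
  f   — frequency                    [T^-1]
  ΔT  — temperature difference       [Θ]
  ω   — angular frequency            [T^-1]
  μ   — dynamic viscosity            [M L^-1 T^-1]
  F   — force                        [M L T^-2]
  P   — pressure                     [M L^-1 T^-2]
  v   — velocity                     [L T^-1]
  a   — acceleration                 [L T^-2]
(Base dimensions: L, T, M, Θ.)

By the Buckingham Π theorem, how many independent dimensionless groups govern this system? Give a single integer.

Exponent matrix [L,T,M,Θ] × [f,ΔT,ω,μ,F,P,v,a]:
  L: [ 0  0  0 -1  1 -1  1  1]
  T: [-1  0 -1 -1 -2 -2 -1 -2]
  M: [ 0  0  0  1  1  1  0  0]
  Θ: [ 0  1  0  0  0  0  0  0]
Row reduction gives pivot columns f,ΔT,μ,F; rank = 4
Π count = n − r = 8 − 4 = 4

4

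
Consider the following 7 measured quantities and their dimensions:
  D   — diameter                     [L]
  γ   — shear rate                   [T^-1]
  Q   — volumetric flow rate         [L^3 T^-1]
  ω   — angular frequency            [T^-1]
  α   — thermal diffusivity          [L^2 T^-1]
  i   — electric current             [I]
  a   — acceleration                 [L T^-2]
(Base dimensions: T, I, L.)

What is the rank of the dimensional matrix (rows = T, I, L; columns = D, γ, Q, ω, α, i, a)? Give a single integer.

Dimensional matrix (T×I×L by D×γ×Q×ω×α×i×a):
  T: [ 0 -1 -1 -1 -1  0 -2]
  I: [ 0  0  0  0  0  1  0]
  L: [ 1  0  3  0  2  0  1]
Row reduction gives pivot columns D,γ,i; rank = 3

3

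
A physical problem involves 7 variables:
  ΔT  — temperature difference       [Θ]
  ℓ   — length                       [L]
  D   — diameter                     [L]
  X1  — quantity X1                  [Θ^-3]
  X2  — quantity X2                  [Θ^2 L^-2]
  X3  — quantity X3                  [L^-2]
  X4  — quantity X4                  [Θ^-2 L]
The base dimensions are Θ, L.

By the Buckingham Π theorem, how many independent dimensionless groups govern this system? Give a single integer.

5

Dimensional matrix (Θ×L by ΔT×ℓ×D×X1×X2×X3×X4):
  Θ: [ 1  0  0 -3  2  0 -2]
  L: [ 0  1  1  0 -2 -2  1]
Row reduction gives pivot columns ΔT,ℓ; rank = 2
7 vars − rank 2 = 5 Π groups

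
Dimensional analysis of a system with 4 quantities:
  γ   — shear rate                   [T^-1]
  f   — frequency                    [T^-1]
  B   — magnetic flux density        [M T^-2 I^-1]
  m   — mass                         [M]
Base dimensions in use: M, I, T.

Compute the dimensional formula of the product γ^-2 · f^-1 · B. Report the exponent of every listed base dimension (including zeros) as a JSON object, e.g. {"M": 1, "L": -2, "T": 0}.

Dimensional matrix (M×I×T by γ×f×B×m):
  M: [ 0  0  1  1]
  I: [ 0  0 -1  0]
  T: [-1 -1 -2  0]
  [M]: (-2)·0+(-1)·0+(1)·1 = 1
  [I]: (-2)·0+(-1)·0+(1)·-1 = -1
  [T]: (-2)·-1+(-1)·-1+(1)·-2 = 1
⇒ M I^-1 T

{"M": 1, "I": -1, "T": 1}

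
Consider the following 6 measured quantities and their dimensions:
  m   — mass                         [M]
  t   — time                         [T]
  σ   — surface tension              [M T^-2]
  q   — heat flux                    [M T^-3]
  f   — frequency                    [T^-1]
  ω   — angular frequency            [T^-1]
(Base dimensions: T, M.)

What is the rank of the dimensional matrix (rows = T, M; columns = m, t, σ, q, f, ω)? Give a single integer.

Dimensional matrix (T×M by m×t×σ×q×f×ω):
  T: [ 0  1 -2 -3 -1 -1]
  M: [ 1  0  1  1  0  0]
Row reduction gives pivot columns m,t; rank = 2

2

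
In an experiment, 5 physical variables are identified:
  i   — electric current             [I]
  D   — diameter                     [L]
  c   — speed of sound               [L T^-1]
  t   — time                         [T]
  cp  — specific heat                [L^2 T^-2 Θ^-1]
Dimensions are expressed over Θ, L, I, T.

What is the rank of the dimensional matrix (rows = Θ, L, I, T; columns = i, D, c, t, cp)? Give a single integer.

4

Write exponents as rows Θ,L,I,T / cols i,D,c,t,cp:
  Θ: [ 0  0  0  0 -1]
  L: [ 0  1  1  0  2]
  I: [ 1  0  0  0  0]
  T: [ 0  0 -1  1 -2]
Echelon form has 4 nonzero rows (pivots: i,D,c,cp)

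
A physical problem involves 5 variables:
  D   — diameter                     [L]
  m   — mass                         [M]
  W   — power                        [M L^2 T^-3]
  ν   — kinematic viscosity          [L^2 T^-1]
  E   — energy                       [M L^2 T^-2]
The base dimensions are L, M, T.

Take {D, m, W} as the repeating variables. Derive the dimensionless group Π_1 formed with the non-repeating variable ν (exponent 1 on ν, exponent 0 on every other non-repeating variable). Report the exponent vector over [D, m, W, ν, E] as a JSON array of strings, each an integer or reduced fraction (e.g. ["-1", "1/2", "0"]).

Write exponents as rows L,M,T / cols D,m,W,ν,E:
  L: [ 1  0  2  2  2]
  M: [ 0  1  1  0  1]
  T: [ 0  0 -3 -1 -2]
Echelon form has 3 nonzero rows (pivots: D,m,W)
Pivot set = {D,m,W}, free = {ν,E}
RREF:
  r0: [   1    0    0  4/3  2/3]
  r1: [   0    1    0 -1/3  1/3]
  r2: [   0    0    1  1/3  2/3]
Fix exponent of ν at 1, E at 0; solve each RREF row for its pivot's exponent:
  r0: exp(D) + (4/3)·1 = 0 ⇒ exp(D) = -4/3
  r1: exp(m) + (-1/3)·1 = 0 ⇒ exp(m) = 1/3
  r2: exp(W) + (1/3)·1 = 0 ⇒ exp(W) = -1/3
Π_1 = D^(-4/3) · m^(1/3) · W^(-1/3) · ν

["-4/3", "1/3", "-1/3", "1", "0"]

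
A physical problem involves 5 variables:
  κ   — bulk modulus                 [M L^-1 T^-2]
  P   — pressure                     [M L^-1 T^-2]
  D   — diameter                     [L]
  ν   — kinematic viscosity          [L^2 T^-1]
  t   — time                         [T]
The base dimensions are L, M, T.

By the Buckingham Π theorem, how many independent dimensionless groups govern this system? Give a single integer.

Exponent matrix [L,M,T] × [κ,P,D,ν,t]:
  L: [-1 -1  1  2  0]
  M: [ 1  1  0  0  0]
  T: [-2 -2  0 -1  1]
Row reduction gives pivot columns κ,D,ν; rank = 3
n=5, r=3 ⇒ 2 dimensionless groups

2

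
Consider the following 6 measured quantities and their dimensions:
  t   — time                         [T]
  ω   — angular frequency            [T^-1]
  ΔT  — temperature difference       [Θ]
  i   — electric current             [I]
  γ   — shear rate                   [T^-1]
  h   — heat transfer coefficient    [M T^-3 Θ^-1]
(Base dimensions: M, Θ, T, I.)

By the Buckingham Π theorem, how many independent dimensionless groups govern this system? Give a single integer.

2

Write exponents as rows M,Θ,T,I / cols t,ω,ΔT,i,γ,h:
  M: [ 0  0  0  0  0  1]
  Θ: [ 0  0  1  0  0 -1]
  T: [ 1 -1  0  0 -1 -3]
  I: [ 0  0  0  1  0  0]
Row reduction gives pivot columns t,ΔT,i,h; rank = 4
6 vars − rank 4 = 2 Π groups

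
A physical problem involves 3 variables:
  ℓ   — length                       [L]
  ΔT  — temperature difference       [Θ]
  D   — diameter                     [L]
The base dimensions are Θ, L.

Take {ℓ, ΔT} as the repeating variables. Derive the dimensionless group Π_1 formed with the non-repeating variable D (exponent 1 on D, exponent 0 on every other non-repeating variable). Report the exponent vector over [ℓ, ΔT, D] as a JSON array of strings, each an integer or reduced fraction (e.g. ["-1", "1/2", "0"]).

Dimensional matrix (Θ×L by ℓ×ΔT×D):
  Θ: [ 0  1  0]
  L: [ 1  0  1]
Row reduction gives pivot columns ℓ,ΔT; rank = 2
Repeat: ℓ,ΔT; free: D
RREF:
  r0: [   1    0    1]
  r1: [   0    1    0]
Fix exponent of D at 1; solve each RREF row for its pivot's exponent:
  r0: exp(ℓ) + (1)·1 = 0 ⇒ exp(ℓ) = -1
  r1: exp(ΔT) + (0)·1 = 0 ⇒ exp(ΔT) = 0
Π_1 = ℓ^-1 · D

["-1", "0", "1"]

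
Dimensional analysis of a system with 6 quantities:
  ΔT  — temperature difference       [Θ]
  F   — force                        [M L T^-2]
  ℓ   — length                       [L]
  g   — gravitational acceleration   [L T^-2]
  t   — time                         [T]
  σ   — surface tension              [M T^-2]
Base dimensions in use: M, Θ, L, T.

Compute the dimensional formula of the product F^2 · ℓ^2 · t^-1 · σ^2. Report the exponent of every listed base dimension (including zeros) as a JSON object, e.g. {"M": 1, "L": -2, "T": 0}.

{"M": 4, "Θ": 0, "L": 4, "T": -9}

Exponent matrix [M,Θ,L,T] × [ΔT,F,ℓ,g,t,σ]:
  M: [ 0  1  0  0  0  1]
  Θ: [ 1  0  0  0  0  0]
  L: [ 0  1  1  1  0  0]
  T: [ 0 -2  0 -2  1 -2]
  [M]: (2)·1+(2)·0+(-1)·0+(2)·1 = 4
  [Θ]: (2)·0+(2)·0+(-1)·0+(2)·0 = 0
  [L]: (2)·1+(2)·1+(-1)·0+(2)·0 = 4
  [T]: (2)·-2+(2)·0+(-1)·1+(2)·-2 = -9
⇒ M^4 L^4 T^-9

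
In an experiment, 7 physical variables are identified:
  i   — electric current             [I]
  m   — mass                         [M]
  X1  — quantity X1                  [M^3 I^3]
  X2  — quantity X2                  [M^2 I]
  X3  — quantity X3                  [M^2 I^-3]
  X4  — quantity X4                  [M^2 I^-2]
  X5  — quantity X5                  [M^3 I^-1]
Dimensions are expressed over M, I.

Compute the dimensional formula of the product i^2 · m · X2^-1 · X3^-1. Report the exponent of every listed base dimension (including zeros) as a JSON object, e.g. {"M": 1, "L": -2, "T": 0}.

{"M": -3, "I": 4}

Dimensional matrix (M×I by i×m×X1×X2×X3×X4×X5):
  M: [ 0  1  3  2  2  2  3]
  I: [ 1  0  3  1 -3 -2 -1]
  [M]: (2)·0+(1)·1+(-1)·2+(-1)·2 = -3
  [I]: (2)·1+(1)·0+(-1)·1+(-1)·-3 = 4
⇒ M^-3 I^4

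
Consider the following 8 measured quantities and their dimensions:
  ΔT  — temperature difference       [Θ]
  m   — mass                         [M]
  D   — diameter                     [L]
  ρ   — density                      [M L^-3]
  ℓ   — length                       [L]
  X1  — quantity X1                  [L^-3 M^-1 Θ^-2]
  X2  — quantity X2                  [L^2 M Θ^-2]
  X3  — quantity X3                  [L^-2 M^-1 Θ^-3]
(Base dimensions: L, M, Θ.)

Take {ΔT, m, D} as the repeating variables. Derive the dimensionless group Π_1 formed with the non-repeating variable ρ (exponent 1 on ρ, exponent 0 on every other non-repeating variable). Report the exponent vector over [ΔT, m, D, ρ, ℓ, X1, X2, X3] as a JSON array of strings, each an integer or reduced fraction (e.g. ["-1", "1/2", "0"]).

["0", "-1", "3", "1", "0", "0", "0", "0"]

Write exponents as rows L,M,Θ / cols ΔT,m,D,ρ,ℓ,X1,X2,X3:
  L: [ 0  0  1 -3  1 -3  2 -2]
  M: [ 0  1  0  1  0 -1  1 -1]
  Θ: [ 1  0  0  0  0 -2 -2 -3]
Row reduction gives pivot columns ΔT,m,D; rank = 3
Pivot set = {ΔT,m,D}, free = {ρ,ℓ,X1,X2,X3}
RREF:
  r0: [   1    0    0    0    0   -2   -2   -3]
  r1: [   0    1    0    1    0   -1    1   -1]
  r2: [   0    0    1   -3    1   -3    2   -2]
Fix exponent of ρ at 1, ℓ at 0, X1 at 0, X2 at 0, X3 at 0; solve each RREF row for its pivot's exponent:
  r0: exp(ΔT) + (0)·1 = 0 ⇒ exp(ΔT) = 0
  r1: exp(m) + (1)·1 = 0 ⇒ exp(m) = -1
  r2: exp(D) + (-3)·1 = 0 ⇒ exp(D) = 3
Π_1 = m^-1 · D^3 · ρ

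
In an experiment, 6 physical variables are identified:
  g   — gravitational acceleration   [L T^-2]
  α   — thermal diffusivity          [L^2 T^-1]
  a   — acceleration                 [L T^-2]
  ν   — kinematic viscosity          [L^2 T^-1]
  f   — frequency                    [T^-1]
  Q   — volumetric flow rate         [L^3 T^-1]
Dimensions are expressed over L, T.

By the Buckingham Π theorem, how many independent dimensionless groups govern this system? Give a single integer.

Exponent matrix [L,T] × [g,α,a,ν,f,Q]:
  L: [ 1  2  1  2  0  3]
  T: [-2 -1 -2 -1 -1 -1]
RREF → pivots at {g,α} ⇒ r = 2
6 vars − rank 2 = 4 Π groups

4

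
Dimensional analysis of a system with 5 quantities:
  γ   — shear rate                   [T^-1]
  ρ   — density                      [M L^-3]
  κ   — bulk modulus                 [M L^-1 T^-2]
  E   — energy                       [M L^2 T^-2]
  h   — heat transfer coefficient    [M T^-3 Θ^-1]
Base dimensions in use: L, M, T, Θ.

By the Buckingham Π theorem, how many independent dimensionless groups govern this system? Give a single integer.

1

Dimensional matrix (L×M×T×Θ by γ×ρ×κ×E×h):
  L: [ 0 -3 -1  2  0]
  M: [ 0  1  1  1  1]
  T: [-1  0 -2 -2 -3]
  Θ: [ 0  0  0  0 -1]
RREF → pivots at {γ,ρ,κ,h} ⇒ r = 4
5 vars − rank 4 = 1 Π group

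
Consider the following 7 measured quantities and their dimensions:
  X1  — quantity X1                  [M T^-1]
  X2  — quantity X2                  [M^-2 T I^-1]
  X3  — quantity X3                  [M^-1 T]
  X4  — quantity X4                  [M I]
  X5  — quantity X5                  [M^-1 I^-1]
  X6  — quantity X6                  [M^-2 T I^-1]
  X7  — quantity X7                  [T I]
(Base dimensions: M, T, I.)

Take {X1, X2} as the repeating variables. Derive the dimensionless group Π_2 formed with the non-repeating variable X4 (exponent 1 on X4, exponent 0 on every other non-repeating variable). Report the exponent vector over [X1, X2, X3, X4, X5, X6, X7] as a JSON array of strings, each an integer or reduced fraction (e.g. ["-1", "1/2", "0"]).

["1", "1", "0", "1", "0", "0", "0"]

Write exponents as rows M,T,I / cols X1,X2,X3,X4,X5,X6,X7:
  M: [ 1 -2 -1  1 -1 -2  0]
  T: [-1  1  1  0  0  1  1]
  I: [ 0 -1  0  1 -1 -1  1]
Row reduction gives pivot columns X1,X2; rank = 2
Pivot set = {X1,X2}, free = {X3,X4,X5,X6,X7}
RREF:
  r0: [   1    0   -1   -1    1    0   -2]
  r1: [   0    1    0   -1    1    1   -1]
  r2: [   0    0    0    0    0    0    0]
Fix exponent of X4 at 1, X3 at 0, X5 at 0, X6 at 0, X7 at 0; solve each RREF row for its pivot's exponent:
  r0: exp(X1) + (-1)·1 = 0 ⇒ exp(X1) = 1
  r1: exp(X2) + (-1)·1 = 0 ⇒ exp(X2) = 1
Π_2 = X1 · X2 · X4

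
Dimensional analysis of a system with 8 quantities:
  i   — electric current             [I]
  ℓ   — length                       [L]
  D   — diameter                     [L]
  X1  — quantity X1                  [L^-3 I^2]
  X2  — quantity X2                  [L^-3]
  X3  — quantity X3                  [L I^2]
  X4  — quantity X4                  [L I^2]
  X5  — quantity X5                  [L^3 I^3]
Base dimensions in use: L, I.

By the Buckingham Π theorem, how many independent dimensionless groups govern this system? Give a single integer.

6

Write exponents as rows L,I / cols i,ℓ,D,X1,X2,X3,X4,X5:
  L: [ 0  1  1 -3 -3  1  1  3]
  I: [ 1  0  0  2  0  2  2  3]
Row reduction gives pivot columns i,ℓ; rank = 2
8 vars − rank 2 = 6 Π groups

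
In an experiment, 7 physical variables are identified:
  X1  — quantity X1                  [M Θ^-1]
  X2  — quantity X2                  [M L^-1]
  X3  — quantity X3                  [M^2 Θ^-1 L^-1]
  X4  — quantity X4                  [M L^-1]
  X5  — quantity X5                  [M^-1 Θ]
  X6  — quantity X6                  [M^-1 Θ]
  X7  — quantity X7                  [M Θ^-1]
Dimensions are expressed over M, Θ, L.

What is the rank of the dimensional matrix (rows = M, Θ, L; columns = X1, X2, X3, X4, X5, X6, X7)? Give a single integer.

2

Dimensional matrix (M×Θ×L by X1×X2×X3×X4×X5×X6×X7):
  M: [ 1  1  2  1 -1 -1  1]
  Θ: [-1  0 -1  0  1  1 -1]
  L: [ 0 -1 -1 -1  0  0  0]
Echelon form has 2 nonzero rows (pivots: X1,X2)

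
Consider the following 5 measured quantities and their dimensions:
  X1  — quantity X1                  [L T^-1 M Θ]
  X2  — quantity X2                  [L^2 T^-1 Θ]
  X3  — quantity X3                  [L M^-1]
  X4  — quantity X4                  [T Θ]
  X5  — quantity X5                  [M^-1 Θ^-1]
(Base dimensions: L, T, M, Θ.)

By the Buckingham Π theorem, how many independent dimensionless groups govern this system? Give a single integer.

2

Dimensional matrix (L×T×M×Θ by X1×X2×X3×X4×X5):
  L: [ 1  2  1  0  0]
  T: [-1 -1  0  1  0]
  M: [ 1  0 -1  0 -1]
  Θ: [ 1  1  0  1 -1]
Row reduction gives pivot columns X1,X2,X4; rank = 3
Π count = n − r = 5 − 3 = 2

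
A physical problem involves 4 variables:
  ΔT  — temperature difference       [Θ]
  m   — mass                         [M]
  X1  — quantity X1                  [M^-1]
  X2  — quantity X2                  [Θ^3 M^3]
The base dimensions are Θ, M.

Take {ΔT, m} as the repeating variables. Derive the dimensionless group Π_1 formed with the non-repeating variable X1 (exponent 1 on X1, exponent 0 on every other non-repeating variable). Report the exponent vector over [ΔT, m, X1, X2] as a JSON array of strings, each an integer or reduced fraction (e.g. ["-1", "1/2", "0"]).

["0", "1", "1", "0"]

Write exponents as rows Θ,M / cols ΔT,m,X1,X2:
  Θ: [ 1  0  0  3]
  M: [ 0  1 -1  3]
Row reduction gives pivot columns ΔT,m; rank = 2
Pivot set = {ΔT,m}, free = {X1,X2}
RREF:
  r0: [   1    0    0    3]
  r1: [   0    1   -1    3]
Fix exponent of X1 at 1, X2 at 0; solve each RREF row for its pivot's exponent:
  r0: exp(ΔT) + (0)·1 = 0 ⇒ exp(ΔT) = 0
  r1: exp(m) + (-1)·1 = 0 ⇒ exp(m) = 1
Π_1 = m · X1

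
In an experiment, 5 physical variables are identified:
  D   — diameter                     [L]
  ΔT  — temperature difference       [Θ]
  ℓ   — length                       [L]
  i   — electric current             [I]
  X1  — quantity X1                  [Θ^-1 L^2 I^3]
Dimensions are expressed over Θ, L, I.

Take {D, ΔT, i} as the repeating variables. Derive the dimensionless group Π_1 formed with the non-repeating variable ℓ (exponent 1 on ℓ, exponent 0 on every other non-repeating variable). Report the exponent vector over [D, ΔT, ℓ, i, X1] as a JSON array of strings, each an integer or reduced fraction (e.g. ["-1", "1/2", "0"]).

Dimensional matrix (Θ×L×I by D×ΔT×ℓ×i×X1):
  Θ: [ 0  1  0  0 -1]
  L: [ 1  0  1  0  2]
  I: [ 0  0  0  1  3]
Row reduction gives pivot columns D,ΔT,i; rank = 3
Pivot set = {D,ΔT,i}, free = {ℓ,X1}
RREF:
  r0: [   1    0    1    0    2]
  r1: [   0    1    0    0   -1]
  r2: [   0    0    0    1    3]
Fix exponent of ℓ at 1, X1 at 0; solve each RREF row for its pivot's exponent:
  r0: exp(D) + (1)·1 = 0 ⇒ exp(D) = -1
  r1: exp(ΔT) + (0)·1 = 0 ⇒ exp(ΔT) = 0
  r2: exp(i) + (0)·1 = 0 ⇒ exp(i) = 0
Π_1 = D^-1 · ℓ

["-1", "0", "1", "0", "0"]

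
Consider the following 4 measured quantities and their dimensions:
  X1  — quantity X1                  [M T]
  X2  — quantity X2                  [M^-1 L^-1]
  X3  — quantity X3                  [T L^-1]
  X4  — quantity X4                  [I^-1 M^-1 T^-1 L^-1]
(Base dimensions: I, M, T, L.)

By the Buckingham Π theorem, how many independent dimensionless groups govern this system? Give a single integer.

Exponent matrix [I,M,T,L] × [X1,X2,X3,X4]:
  I: [ 0  0  0 -1]
  M: [ 1 -1  0 -1]
  T: [ 1  0  1 -1]
  L: [ 0 -1 -1 -1]
RREF → pivots at {X1,X2,X4} ⇒ r = 3
Π count = n − r = 4 − 3 = 1

1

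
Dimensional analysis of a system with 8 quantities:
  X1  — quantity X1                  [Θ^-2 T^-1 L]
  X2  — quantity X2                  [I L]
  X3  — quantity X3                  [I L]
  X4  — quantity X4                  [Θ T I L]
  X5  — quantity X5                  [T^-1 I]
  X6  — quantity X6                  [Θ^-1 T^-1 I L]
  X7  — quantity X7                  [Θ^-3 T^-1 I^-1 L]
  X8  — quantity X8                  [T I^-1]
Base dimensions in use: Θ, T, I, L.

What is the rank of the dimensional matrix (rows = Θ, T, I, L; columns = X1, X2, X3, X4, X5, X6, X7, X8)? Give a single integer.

Write exponents as rows Θ,T,I,L / cols X1,X2,X3,X4,X5,X6,X7,X8:
  Θ: [-2  0  0  1  0 -1 -3  0]
  T: [-1  0  0  1 -1 -1 -1  1]
  I: [ 0  1  1  1  1  1 -1 -1]
  L: [ 1  1  1  1  0  1  1  0]
RREF → pivots at {X1,X2,X4} ⇒ r = 3

3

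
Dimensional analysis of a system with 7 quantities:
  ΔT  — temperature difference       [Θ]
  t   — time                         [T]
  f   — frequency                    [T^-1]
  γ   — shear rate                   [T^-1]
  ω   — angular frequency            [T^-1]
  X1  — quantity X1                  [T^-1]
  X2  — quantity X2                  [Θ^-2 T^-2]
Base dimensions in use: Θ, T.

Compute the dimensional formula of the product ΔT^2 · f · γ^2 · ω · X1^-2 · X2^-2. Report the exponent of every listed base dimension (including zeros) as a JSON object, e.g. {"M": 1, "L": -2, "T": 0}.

{"Θ": 6, "T": 2}

Dimensional matrix (Θ×T by ΔT×t×f×γ×ω×X1×X2):
  Θ: [ 1  0  0  0  0  0 -2]
  T: [ 0  1 -1 -1 -1 -1 -2]
  [Θ]: (2)·1+(1)·0+(2)·0+(1)·0+(-2)·0+(-2)·-2 = 6
  [T]: (2)·0+(1)·-1+(2)·-1+(1)·-1+(-2)·-1+(-2)·-2 = 2
⇒ Θ^6 T^2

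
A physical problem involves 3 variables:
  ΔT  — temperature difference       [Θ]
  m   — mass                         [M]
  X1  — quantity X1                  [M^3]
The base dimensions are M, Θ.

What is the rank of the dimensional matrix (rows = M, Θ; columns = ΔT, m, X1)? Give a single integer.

2

Write exponents as rows M,Θ / cols ΔT,m,X1:
  M: [ 0  1  3]
  Θ: [ 1  0  0]
Echelon form has 2 nonzero rows (pivots: ΔT,m)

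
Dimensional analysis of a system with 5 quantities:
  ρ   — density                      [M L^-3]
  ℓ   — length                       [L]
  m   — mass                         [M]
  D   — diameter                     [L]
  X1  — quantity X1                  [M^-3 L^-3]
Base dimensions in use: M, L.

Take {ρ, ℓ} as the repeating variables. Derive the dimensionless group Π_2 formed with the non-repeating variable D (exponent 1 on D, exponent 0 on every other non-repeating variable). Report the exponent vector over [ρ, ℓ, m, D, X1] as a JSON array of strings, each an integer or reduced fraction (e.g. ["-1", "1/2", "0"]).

["0", "-1", "0", "1", "0"]

Write exponents as rows M,L / cols ρ,ℓ,m,D,X1:
  M: [ 1  0  1  0 -3]
  L: [-3  1  0  1 -3]
RREF → pivots at {ρ,ℓ} ⇒ r = 2
Repeat: ρ,ℓ; free: m,D,X1
RREF:
  r0: [   1    0    1    0   -3]
  r1: [   0    1    3    1  -12]
Fix exponent of D at 1, m at 0, X1 at 0; solve each RREF row for its pivot's exponent:
  r0: exp(ρ) + (0)·1 = 0 ⇒ exp(ρ) = 0
  r1: exp(ℓ) + (1)·1 = 0 ⇒ exp(ℓ) = -1
Π_2 = ℓ^-1 · D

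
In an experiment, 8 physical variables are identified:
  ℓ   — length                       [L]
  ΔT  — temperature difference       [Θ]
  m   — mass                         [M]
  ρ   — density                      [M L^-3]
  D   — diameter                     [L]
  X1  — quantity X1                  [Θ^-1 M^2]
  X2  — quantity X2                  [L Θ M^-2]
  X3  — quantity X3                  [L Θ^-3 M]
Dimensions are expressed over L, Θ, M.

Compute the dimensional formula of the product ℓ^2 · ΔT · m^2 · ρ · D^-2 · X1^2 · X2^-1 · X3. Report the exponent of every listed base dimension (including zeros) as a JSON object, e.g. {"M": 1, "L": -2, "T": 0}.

{"L": -3, "Θ": -5, "M": 10}

Dimensional matrix (L×Θ×M by ℓ×ΔT×m×ρ×D×X1×X2×X3):
  L: [ 1  0  0 -3  1  0  1  1]
  Θ: [ 0  1  0  0  0 -1  1 -3]
  M: [ 0  0  1  1  0  2 -2  1]
  [L]: (2)·1+(1)·0+(2)·0+(1)·-3+(-2)·1+(2)·0+(-1)·1+(1)·1 = -3
  [Θ]: (2)·0+(1)·1+(2)·0+(1)·0+(-2)·0+(2)·-1+(-1)·1+(1)·-3 = -5
  [M]: (2)·0+(1)·0+(2)·1+(1)·1+(-2)·0+(2)·2+(-1)·-2+(1)·1 = 10
⇒ L^-3 Θ^-5 M^10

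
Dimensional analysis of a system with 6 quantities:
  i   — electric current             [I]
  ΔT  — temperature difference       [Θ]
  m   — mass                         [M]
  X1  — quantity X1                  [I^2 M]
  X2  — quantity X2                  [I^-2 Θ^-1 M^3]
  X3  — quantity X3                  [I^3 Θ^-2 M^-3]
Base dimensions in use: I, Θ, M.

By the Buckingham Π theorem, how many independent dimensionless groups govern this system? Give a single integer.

3

Dimensional matrix (I×Θ×M by i×ΔT×m×X1×X2×X3):
  I: [ 1  0  0  2 -2  3]
  Θ: [ 0  1  0  0 -1 -2]
  M: [ 0  0  1  1  3 -3]
Echelon form has 3 nonzero rows (pivots: i,ΔT,m)
n=6, r=3 ⇒ 3 dimensionless groups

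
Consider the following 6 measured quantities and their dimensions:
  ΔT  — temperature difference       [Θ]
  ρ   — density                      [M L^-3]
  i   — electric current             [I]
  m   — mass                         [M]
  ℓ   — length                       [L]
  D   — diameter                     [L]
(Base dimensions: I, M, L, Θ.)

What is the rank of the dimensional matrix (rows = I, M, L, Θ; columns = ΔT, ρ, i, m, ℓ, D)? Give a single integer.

4

Dimensional matrix (I×M×L×Θ by ΔT×ρ×i×m×ℓ×D):
  I: [ 0  0  1  0  0  0]
  M: [ 0  1  0  1  0  0]
  L: [ 0 -3  0  0  1  1]
  Θ: [ 1  0  0  0  0  0]
Row reduction gives pivot columns ΔT,ρ,i,m; rank = 4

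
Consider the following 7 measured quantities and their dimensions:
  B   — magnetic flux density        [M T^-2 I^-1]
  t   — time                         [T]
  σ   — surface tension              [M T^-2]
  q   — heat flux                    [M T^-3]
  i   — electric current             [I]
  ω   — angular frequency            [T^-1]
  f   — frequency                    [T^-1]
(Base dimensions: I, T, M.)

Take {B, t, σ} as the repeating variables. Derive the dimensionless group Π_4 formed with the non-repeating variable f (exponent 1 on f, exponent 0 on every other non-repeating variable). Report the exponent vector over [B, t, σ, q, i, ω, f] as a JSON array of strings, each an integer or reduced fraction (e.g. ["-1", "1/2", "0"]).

["0", "1", "0", "0", "0", "0", "1"]

Dimensional matrix (I×T×M by B×t×σ×q×i×ω×f):
  I: [-1  0  0  0  1  0  0]
  T: [-2  1 -2 -3  0 -1 -1]
  M: [ 1  0  1  1  0  0  0]
Echelon form has 3 nonzero rows (pivots: B,t,σ)
Pivot set = {B,t,σ}, free = {q,i,ω,f}
RREF:
  r0: [   1    0    0    0   -1    0    0]
  r1: [   0    1    0   -1    0   -1   -1]
  r2: [   0    0    1    1    1    0    0]
Fix exponent of f at 1, q at 0, i at 0, ω at 0; solve each RREF row for its pivot's exponent:
  r0: exp(B) + (0)·1 = 0 ⇒ exp(B) = 0
  r1: exp(t) + (-1)·1 = 0 ⇒ exp(t) = 1
  r2: exp(σ) + (0)·1 = 0 ⇒ exp(σ) = 0
Π_4 = t · f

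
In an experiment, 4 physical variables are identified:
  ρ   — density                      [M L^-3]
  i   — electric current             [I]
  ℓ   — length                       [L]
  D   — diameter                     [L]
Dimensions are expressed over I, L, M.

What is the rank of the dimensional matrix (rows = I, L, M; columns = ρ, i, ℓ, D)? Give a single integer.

3

Write exponents as rows I,L,M / cols ρ,i,ℓ,D:
  I: [ 0  1  0  0]
  L: [-3  0  1  1]
  M: [ 1  0  0  0]
Echelon form has 3 nonzero rows (pivots: ρ,i,ℓ)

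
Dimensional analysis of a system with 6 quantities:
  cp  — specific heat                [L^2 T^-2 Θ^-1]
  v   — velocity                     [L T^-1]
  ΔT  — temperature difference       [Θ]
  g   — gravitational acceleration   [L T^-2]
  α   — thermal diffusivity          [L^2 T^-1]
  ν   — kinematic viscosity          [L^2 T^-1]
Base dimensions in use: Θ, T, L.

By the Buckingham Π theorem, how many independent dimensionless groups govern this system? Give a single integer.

Dimensional matrix (Θ×T×L by cp×v×ΔT×g×α×ν):
  Θ: [-1  0  1  0  0  0]
  T: [-2 -1  0 -2 -1 -1]
  L: [ 2  1  0  1  2  2]
Row reduction gives pivot columns cp,v,g; rank = 3
Π count = n − r = 6 − 3 = 3

3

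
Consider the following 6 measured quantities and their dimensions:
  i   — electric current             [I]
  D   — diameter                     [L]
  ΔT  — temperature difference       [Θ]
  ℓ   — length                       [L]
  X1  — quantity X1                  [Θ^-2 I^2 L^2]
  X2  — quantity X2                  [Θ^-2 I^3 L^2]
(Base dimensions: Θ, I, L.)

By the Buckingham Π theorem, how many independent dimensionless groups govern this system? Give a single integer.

3

Write exponents as rows Θ,I,L / cols i,D,ΔT,ℓ,X1,X2:
  Θ: [ 0  0  1  0 -2 -2]
  I: [ 1  0  0  0  2  3]
  L: [ 0  1  0  1  2  2]
Row reduction gives pivot columns i,D,ΔT; rank = 3
n=6, r=3 ⇒ 3 dimensionless groups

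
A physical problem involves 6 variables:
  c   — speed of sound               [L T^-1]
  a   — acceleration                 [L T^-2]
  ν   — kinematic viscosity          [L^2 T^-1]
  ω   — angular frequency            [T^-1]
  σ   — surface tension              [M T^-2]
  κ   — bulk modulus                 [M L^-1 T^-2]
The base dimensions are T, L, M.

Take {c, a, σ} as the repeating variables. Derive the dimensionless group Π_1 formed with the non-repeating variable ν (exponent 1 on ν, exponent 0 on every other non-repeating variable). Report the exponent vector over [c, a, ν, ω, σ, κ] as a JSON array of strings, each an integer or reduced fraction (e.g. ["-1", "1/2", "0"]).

["-3", "1", "1", "0", "0", "0"]

Write exponents as rows T,L,M / cols c,a,ν,ω,σ,κ:
  T: [-1 -2 -1 -1 -2 -2]
  L: [ 1  1  2  0  0 -1]
  M: [ 0  0  0  0  1  1]
Row reduction gives pivot columns c,a,σ; rank = 3
Pivot set = {c,a,σ}, free = {ν,ω,κ}
RREF:
  r0: [   1    0    3   -1    0   -2]
  r1: [   0    1   -1    1    0    1]
  r2: [   0    0    0    0    1    1]
Fix exponent of ν at 1, ω at 0, κ at 0; solve each RREF row for its pivot's exponent:
  r0: exp(c) + (3)·1 = 0 ⇒ exp(c) = -3
  r1: exp(a) + (-1)·1 = 0 ⇒ exp(a) = 1
  r2: exp(σ) + (0)·1 = 0 ⇒ exp(σ) = 0
Π_1 = c^-3 · a · ν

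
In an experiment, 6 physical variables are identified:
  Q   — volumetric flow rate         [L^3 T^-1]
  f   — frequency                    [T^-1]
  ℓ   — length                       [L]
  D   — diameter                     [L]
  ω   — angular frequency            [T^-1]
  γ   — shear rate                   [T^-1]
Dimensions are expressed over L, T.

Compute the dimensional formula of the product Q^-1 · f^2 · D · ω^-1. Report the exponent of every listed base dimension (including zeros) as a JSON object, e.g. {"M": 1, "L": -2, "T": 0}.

{"L": -2, "T": 0}

Dimensional matrix (L×T by Q×f×ℓ×D×ω×γ):
  L: [ 3  0  1  1  0  0]
  T: [-1 -1  0  0 -1 -1]
  [L]: (-1)·3+(2)·0+(1)·1+(-1)·0 = -2
  [T]: (-1)·-1+(2)·-1+(1)·0+(-1)·-1 = 0
⇒ L^-2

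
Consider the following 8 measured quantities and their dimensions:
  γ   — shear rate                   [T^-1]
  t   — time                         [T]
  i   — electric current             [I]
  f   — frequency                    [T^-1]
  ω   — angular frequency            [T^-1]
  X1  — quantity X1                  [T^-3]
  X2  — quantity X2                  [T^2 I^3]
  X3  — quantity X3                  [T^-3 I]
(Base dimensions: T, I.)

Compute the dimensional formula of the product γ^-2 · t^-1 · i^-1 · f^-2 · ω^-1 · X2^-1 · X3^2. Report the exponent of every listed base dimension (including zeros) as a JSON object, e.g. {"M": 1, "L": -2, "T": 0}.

Exponent matrix [T,I] × [γ,t,i,f,ω,X1,X2,X3]:
  T: [-1  1  0 -1 -1 -3  2 -3]
  I: [ 0  0  1  0  0  0  3  1]
  [T]: (-2)·-1+(-1)·1+(-1)·0+(-2)·-1+(-1)·-1+(-1)·2+(2)·-3 = -4
  [I]: (-2)·0+(-1)·0+(-1)·1+(-2)·0+(-1)·0+(-1)·3+(2)·1 = -2
⇒ T^-4 I^-2

{"T": -4, "I": -2}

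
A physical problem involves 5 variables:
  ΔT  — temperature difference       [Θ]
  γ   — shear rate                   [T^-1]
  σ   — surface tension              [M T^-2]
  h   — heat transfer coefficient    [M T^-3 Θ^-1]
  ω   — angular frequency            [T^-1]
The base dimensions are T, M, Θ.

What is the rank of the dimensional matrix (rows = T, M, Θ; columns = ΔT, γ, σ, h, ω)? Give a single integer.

Write exponents as rows T,M,Θ / cols ΔT,γ,σ,h,ω:
  T: [ 0 -1 -2 -3 -1]
  M: [ 0  0  1  1  0]
  Θ: [ 1  0  0 -1  0]
RREF → pivots at {ΔT,γ,σ} ⇒ r = 3

3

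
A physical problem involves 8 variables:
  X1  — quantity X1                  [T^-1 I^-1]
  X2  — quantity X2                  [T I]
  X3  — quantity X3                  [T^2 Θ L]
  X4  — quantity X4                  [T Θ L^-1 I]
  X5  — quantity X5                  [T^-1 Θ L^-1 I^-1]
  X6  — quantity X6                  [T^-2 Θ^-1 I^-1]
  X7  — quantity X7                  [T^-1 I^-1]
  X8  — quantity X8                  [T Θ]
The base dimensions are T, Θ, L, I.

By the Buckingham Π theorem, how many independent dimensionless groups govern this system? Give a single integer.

5

Exponent matrix [T,Θ,L,I] × [X1,X2,X3,X4,X5,X6,X7,X8]:
  T: [-1  1  2  1 -1 -2 -1  1]
  Θ: [ 0  0  1  1  1 -1  0  1]
  L: [ 0  0  1 -1 -1  0  0  0]
  I: [-1  1  0  1 -1 -1 -1  0]
RREF → pivots at {X1,X3,X4} ⇒ r = 3
Π count = n − r = 8 − 3 = 5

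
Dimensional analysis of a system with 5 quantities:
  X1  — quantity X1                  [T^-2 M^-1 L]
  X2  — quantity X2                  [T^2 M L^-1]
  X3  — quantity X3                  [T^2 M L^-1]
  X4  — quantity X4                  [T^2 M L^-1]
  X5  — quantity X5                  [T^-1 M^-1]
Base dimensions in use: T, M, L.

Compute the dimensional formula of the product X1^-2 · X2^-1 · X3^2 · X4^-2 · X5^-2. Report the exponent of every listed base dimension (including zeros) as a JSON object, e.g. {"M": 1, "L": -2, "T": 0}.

Dimensional matrix (T×M×L by X1×X2×X3×X4×X5):
  T: [-2  2  2  2 -1]
  M: [-1  1  1  1 -1]
  L: [ 1 -1 -1 -1  0]
  [T]: (-2)·-2+(-1)·2+(2)·2+(-2)·2+(-2)·-1 = 4
  [M]: (-2)·-1+(-1)·1+(2)·1+(-2)·1+(-2)·-1 = 3
  [L]: (-2)·1+(-1)·-1+(2)·-1+(-2)·-1+(-2)·0 = -1
⇒ T^4 M^3 L^-1

{"T": 4, "M": 3, "L": -1}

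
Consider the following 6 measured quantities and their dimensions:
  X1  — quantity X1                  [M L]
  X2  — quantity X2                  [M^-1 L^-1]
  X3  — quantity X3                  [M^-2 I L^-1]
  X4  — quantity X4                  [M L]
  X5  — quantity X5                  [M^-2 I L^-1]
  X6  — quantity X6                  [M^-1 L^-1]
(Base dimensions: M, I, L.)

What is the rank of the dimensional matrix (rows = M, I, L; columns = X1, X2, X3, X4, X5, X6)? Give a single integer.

2

Write exponents as rows M,I,L / cols X1,X2,X3,X4,X5,X6:
  M: [ 1 -1 -2  1 -2 -1]
  I: [ 0  0  1  0  1  0]
  L: [ 1 -1 -1  1 -1 -1]
RREF → pivots at {X1,X3} ⇒ r = 2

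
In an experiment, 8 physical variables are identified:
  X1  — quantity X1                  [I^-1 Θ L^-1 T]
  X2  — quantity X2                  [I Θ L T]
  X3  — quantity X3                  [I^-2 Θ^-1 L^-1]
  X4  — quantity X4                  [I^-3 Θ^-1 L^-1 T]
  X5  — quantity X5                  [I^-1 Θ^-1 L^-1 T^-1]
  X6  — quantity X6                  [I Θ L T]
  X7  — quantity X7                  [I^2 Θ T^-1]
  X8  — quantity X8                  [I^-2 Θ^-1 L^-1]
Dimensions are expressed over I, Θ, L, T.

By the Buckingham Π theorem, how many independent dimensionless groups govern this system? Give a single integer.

Exponent matrix [I,Θ,L,T] × [X1,X2,X3,X4,X5,X6,X7,X8]:
  I: [-1  1 -2 -3 -1  1  2 -2]
  Θ: [ 1  1 -1 -1 -1  1  1 -1]
  L: [-1  1 -1 -1 -1  1  0 -1]
  T: [ 1  1  0  1 -1  1 -1  0]
RREF → pivots at {X1,X2,X3} ⇒ r = 3
n=8, r=3 ⇒ 5 dimensionless groups

5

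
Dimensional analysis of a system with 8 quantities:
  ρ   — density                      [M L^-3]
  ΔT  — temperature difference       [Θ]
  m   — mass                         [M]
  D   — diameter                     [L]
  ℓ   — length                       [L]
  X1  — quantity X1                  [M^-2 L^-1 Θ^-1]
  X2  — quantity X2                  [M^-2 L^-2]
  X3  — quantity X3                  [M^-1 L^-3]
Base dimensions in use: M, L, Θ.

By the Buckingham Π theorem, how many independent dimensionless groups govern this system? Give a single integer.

5

Write exponents as rows M,L,Θ / cols ρ,ΔT,m,D,ℓ,X1,X2,X3:
  M: [ 1  0  1  0  0 -2 -2 -1]
  L: [-3  0  0  1  1 -1 -2 -3]
  Θ: [ 0  1  0  0  0 -1  0  0]
Row reduction gives pivot columns ρ,ΔT,m; rank = 3
8 vars − rank 3 = 5 Π groups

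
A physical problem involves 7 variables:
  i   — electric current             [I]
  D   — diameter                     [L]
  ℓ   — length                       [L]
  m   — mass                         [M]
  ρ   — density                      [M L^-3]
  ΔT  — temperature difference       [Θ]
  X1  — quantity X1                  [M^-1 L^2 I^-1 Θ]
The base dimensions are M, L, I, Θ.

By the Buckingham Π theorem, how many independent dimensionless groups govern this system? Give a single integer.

Exponent matrix [M,L,I,Θ] × [i,D,ℓ,m,ρ,ΔT,X1]:
  M: [ 0  0  0  1  1  0 -1]
  L: [ 0  1  1  0 -3  0  2]
  I: [ 1  0  0  0  0  0 -1]
  Θ: [ 0  0  0  0  0  1  1]
Row reduction gives pivot columns i,D,m,ΔT; rank = 4
Π count = n − r = 7 − 4 = 3

3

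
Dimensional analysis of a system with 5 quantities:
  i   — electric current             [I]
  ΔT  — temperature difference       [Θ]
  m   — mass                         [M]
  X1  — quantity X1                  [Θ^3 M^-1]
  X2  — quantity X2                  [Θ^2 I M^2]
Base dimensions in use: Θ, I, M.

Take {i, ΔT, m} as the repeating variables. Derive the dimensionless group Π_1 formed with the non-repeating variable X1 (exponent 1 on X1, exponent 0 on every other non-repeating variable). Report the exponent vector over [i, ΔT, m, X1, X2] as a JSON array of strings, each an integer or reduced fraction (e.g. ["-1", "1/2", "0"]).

["0", "-3", "1", "1", "0"]

Write exponents as rows Θ,I,M / cols i,ΔT,m,X1,X2:
  Θ: [ 0  1  0  3  2]
  I: [ 1  0  0  0  1]
  M: [ 0  0  1 -1  2]
Row reduction gives pivot columns i,ΔT,m; rank = 3
Pivot set = {i,ΔT,m}, free = {X1,X2}
RREF:
  r0: [   1    0    0    0    1]
  r1: [   0    1    0    3    2]
  r2: [   0    0    1   -1    2]
Fix exponent of X1 at 1, X2 at 0; solve each RREF row for its pivot's exponent:
  r0: exp(i) + (0)·1 = 0 ⇒ exp(i) = 0
  r1: exp(ΔT) + (3)·1 = 0 ⇒ exp(ΔT) = -3
  r2: exp(m) + (-1)·1 = 0 ⇒ exp(m) = 1
Π_1 = ΔT^-3 · m · X1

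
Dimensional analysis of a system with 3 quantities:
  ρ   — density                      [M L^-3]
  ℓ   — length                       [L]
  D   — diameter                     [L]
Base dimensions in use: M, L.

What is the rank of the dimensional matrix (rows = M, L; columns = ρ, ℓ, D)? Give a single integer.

2

Exponent matrix [M,L] × [ρ,ℓ,D]:
  M: [ 1  0  0]
  L: [-3  1  1]
Echelon form has 2 nonzero rows (pivots: ρ,ℓ)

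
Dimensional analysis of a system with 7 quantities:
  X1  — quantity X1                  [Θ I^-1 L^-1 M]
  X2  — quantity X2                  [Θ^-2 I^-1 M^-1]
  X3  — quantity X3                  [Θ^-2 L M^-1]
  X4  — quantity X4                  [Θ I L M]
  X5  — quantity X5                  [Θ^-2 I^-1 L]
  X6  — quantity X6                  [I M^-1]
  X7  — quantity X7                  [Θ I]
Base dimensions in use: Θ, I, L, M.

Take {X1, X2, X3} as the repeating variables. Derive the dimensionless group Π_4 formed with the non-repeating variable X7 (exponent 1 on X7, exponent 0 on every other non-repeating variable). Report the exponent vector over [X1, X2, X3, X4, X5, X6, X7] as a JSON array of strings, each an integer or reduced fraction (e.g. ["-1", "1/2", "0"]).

Dimensional matrix (Θ×I×L×M by X1×X2×X3×X4×X5×X6×X7):
  Θ: [ 1 -2 -2  1 -2  0  1]
  I: [-1 -1  0  1 -1  1  1]
  L: [-1  0  1  1  1  0  0]
  M: [ 1 -1 -1  1  0 -1  0]
Row reduction gives pivot columns X1,X2,X3; rank = 3
Pivot set = {X1,X2,X3}, free = {X4,X5,X6,X7}
RREF:
  r0: [   1    0    0    1    2   -2   -1]
  r1: [   0    1    0   -2   -1    1    0]
  r2: [   0    0    1    2    3   -2   -1]
  r3: [   0    0    0    0    0    0    0]
Fix exponent of X7 at 1, X4 at 0, X5 at 0, X6 at 0; solve each RREF row for its pivot's exponent:
  r0: exp(X1) + (-1)·1 = 0 ⇒ exp(X1) = 1
  r1: exp(X2) + (0)·1 = 0 ⇒ exp(X2) = 0
  r2: exp(X3) + (-1)·1 = 0 ⇒ exp(X3) = 1
Π_4 = X1 · X3 · X7

["1", "0", "1", "0", "0", "0", "1"]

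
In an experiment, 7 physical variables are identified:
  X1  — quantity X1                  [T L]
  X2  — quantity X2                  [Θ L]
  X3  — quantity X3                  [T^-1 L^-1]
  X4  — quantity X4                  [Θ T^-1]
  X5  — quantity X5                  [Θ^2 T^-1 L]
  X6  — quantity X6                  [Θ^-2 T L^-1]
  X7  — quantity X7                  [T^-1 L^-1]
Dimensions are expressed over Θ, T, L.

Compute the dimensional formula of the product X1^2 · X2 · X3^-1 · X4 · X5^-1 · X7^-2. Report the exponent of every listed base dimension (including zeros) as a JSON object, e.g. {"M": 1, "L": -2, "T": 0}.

Exponent matrix [Θ,T,L] × [X1,X2,X3,X4,X5,X6,X7]:
  Θ: [ 0  1  0  1  2 -2  0]
  T: [ 1  0 -1 -1 -1  1 -1]
  L: [ 1  1 -1  0  1 -1 -1]
  [Θ]: (2)·0+(1)·1+(-1)·0+(1)·1+(-1)·2+(-2)·0 = 0
  [T]: (2)·1+(1)·0+(-1)·-1+(1)·-1+(-1)·-1+(-2)·-1 = 5
  [L]: (2)·1+(1)·1+(-1)·-1+(1)·0+(-1)·1+(-2)·-1 = 5
⇒ T^5 L^5

{"Θ": 0, "T": 5, "L": 5}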